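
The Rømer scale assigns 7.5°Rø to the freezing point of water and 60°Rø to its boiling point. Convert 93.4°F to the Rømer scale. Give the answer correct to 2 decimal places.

25.41°Rø

First in Celsius: (93.4 - 32) × 5/9 = 34.1111°C.
Linearly onto the Rømer scale: 7.5 + (34.1111 / 100) × (60 - 7.5) = 25.41°Rø.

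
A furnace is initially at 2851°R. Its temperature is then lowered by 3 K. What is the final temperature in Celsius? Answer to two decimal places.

1307.74°C

Initial temperature in Celsius: (2851 - 491.67) × 5/9 = 1310.7389°C.
The 3 K change is an interval; Kelvin and Celsius degrees are the same size, so ΔC = -3°C.
Final Celsius temperature: 1310.7389 - 3.0000 = 1307.7389°C.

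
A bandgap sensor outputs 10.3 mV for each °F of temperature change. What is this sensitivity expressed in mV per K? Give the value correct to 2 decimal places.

The quantity depends on a temperature interval, so only the ratio of degree sizes applies; the offset between the scales is irrelevant.
A change of 1 K is a change of 1.8°F, so per K the value is 10.3 × 1.8 = 18.54.

18.54 mV per K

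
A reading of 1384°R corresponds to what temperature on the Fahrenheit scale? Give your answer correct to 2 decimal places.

In Celsius: (1384 - 491.67) × 5/9 = 495.7389°C.
In Fahrenheit: 495.7389 × 1.8 + 32 = 924.33°F.

924.33°F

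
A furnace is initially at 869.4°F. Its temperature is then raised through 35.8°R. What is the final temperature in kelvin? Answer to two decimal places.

758.26 K

Initial temperature in Celsius: (869.4 - 32) × 5/9 = 465.2222°C.
The 35.8°R change is an interval, so only the factor 5/9 applies: +35.8 × 5/9 = +19.8889°C.
Final Celsius temperature: 465.2222 + 19.8889 = 485.1111°C.
In kelvin: 485.1111 + 273.15 = 758.26 K.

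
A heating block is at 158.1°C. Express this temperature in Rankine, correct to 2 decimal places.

776.25°R

In Rankine: 158.1000 × 1.8 + 491.67 = 776.25°R.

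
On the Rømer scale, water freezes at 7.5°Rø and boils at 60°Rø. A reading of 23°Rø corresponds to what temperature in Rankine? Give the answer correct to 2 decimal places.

544.81°R

Linear interpolation between the fixed points: C = (23 - 7.5) × 100 / (60 - 7.5) = 29.5238°C.
Then 29.5238 × 1.8 + 491.67 = 544.81°R.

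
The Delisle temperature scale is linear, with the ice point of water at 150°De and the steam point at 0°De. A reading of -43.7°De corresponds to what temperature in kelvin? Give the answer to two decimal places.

Linear interpolation between the fixed points: C = (-43.7 - 150) × 100 / (0 - 150) = 129.1333°C.
Then 129.1333 + 273.15 = 402.28 K.

402.28 K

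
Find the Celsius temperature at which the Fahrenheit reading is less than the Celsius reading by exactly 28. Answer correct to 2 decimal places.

-75.00°C

Let C be the Celsius reading. The Fahrenheit reading is F = 1.8·C + 32.
Require F - C = -28: (0.8)·C + 32 = -28.
C = (-28 - 32) / (0.8) = -75.00.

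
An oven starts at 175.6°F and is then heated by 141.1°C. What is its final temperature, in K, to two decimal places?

494.03 K

Initial temperature in Celsius: (175.6 - 32) × 5/9 = 79.7778°C.
Final Celsius temperature: 79.7778 + 141.1000 = 220.8778°C.
In kelvin: 220.8778 + 273.15 = 494.03 K.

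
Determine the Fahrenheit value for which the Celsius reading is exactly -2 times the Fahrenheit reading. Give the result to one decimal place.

Let F be the Fahrenheit reading. The Celsius reading is C = 5/9·F - 17.7778.
Require C = -2·F: 5/9·F - 17.7778 = -2·F.
(23/9)·F = 17.7778  ⇒  F = 7.0.

7.0°F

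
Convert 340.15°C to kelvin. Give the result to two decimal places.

613.30 K

In kelvin: 340.1500 + 273.15 = 613.30 K.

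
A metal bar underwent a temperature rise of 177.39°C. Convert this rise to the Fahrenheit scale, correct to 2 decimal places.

319.30°F

Only the scale ratio 1.8 matters for a change in temperature.
177.39 × 1.8 = 319.30.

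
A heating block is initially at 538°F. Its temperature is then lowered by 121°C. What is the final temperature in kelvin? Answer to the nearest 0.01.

Initial temperature in Celsius: (538 - 32) × 5/9 = 281.1111°C.
Final Celsius temperature: 281.1111 - 121.0000 = 160.1111°C.
In kelvin: 160.1111 + 273.15 = 433.26 K.

433.26 K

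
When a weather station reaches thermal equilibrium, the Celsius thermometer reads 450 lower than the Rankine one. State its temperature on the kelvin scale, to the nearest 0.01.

221.06 K

Let x be the Rankine reading; then the Celsius reading is 5/9·x - 273.15.
(5/9·x - 273.15) - x = -450  ⇒  (-4/9)·x = -176.85  ⇒  x = 397.9125°R.
In Celsius: (397.9125 - 491.67) × 5/9 = -52.0875°C.
In kelvin: -52.0875 + 273.15 = 221.06 K.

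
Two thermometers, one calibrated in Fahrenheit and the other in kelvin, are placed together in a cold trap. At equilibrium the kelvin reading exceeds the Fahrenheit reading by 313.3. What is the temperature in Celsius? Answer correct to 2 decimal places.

Let x be the Fahrenheit reading; then the kelvin reading is 5/9·x + 255.372.
(5/9·x + 255.372) - x = 313.3  ⇒  (-4/9)·x = 57.9278  ⇒  x = -130.3375°F.
In Celsius: (-130.3375 - 32) × 5/9 = -90.19°C.

-90.19°C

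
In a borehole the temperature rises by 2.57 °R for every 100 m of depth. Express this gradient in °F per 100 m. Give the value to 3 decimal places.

The quantity depends on a temperature interval, so only the ratio of degree sizes applies; the offset between the scales is irrelevant.
A change of 1°R is a change of 1°F, so 2.57 × 1 = 2.570.

2.570 °F/100 m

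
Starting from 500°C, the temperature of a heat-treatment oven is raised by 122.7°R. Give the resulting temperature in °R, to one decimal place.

1514.4°R

The 122.7°R change is an interval, so only the factor 5/9 applies: +122.7 × 5/9 = +68.1667°C.
Final Celsius temperature: 500.0000 + 68.1667 = 568.1667°C.
In Rankine: 568.1667 × 1.8 + 491.67 = 1514.4°R.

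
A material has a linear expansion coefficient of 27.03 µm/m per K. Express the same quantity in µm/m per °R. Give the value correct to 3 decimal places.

The quantity depends on a temperature interval, so only the ratio of degree sizes applies; the offset between the scales is irrelevant.
A change of 1°R is a change of 5/9 K, so per °R the value is 27.03 × 5/9 = 15.017.

15.017 µm/m per °R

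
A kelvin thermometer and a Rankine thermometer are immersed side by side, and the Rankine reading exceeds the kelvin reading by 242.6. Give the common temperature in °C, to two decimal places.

Let x be the kelvin reading; then the Rankine reading is 1.8·x.
(1.8·x) - x = 242.6  ⇒  (0.8)·x = 242.6  ⇒  x = 303.2500 K.
In Celsius: 303.25 - 273.15 = 30.10°C.

30.10°C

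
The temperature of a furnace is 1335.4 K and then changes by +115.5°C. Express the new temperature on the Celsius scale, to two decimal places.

1177.75°C

Initial temperature in Celsius: 1335.4 - 273.15 = 1062.2500°C.
Final Celsius temperature: 1062.2500 + 115.5000 = 1177.7500°C.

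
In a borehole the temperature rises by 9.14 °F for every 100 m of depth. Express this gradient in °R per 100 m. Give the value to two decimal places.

Since only a temperature interval is involved, the additive offset between the scales drops out.
A change of 1°F is a change of 1°R, so 9.14 × 1 = 9.14.

9.14 °R/100 m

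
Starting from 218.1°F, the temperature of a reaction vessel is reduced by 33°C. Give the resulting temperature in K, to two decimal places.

Initial temperature in Celsius: (218.1 - 32) × 5/9 = 103.3889°C.
Final Celsius temperature: 103.3889 - 33.0000 = 70.3889°C.
In kelvin: 70.3889 + 273.15 = 343.54 K.

343.54 K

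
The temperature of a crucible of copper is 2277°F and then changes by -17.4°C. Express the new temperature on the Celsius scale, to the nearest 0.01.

Initial temperature in Celsius: (2277 - 32) × 5/9 = 1247.2222°C.
Final Celsius temperature: 1247.2222 - 17.4000 = 1229.8222°C.

1229.82°C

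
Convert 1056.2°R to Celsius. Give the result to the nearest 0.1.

In Celsius: (1056.2 - 491.67) × 5/9 = 313.6278°C.

313.6°C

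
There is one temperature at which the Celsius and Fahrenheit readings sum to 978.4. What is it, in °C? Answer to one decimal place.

338.0°C

Let C be the Celsius reading. The Fahrenheit reading is F = 1.8·C + 32.
Require C + F = 978.4: (2.8)·C + 32 = 978.4.
C = (978.4 - 32) / (2.8) = 338.0.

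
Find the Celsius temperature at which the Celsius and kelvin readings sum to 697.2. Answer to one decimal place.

212.0°C

Let C be the Celsius reading. The kelvin reading is K = 1·C + 273.15.
Require C + K = 697.2: (2)·C + 273.15 = 697.2.
C = (697.2 - 273.15) / (2) = 212.0.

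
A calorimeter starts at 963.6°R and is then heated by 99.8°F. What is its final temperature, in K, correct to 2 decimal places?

Initial temperature in Celsius: (963.6 - 491.67) × 5/9 = 262.1833°C.
The 99.8°F change is an interval, so only the factor 5/9 applies: +99.8 × 5/9 = +55.4444°C.
Final Celsius temperature: 262.1833 + 55.4444 = 317.6278°C.
In kelvin: 317.6278 + 273.15 = 590.78 K.

590.78 K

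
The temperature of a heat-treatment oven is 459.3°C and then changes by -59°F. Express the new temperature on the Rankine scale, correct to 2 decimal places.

1259.41°R

The 59°F change is an interval, so only the factor 5/9 applies: -59 × 5/9 = -32.7778°C.
Final Celsius temperature: 459.3000 - 32.7778 = 426.5222°C.
In Rankine: 426.5222 × 1.8 + 491.67 = 1259.41°R.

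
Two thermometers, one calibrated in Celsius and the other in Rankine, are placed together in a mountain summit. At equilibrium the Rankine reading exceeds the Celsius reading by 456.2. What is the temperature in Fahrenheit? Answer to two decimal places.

-47.81°F

Let x be the Celsius reading; then the Rankine reading is 1.8·x + 491.67.
(1.8·x + 491.67) - x = 456.2  ⇒  (0.8)·x = -35.47  ⇒  x = -44.3375°C.
In Fahrenheit: -44.3375 × 1.8 + 32 = -47.81°F.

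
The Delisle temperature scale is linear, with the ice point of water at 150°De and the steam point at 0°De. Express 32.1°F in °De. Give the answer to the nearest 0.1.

First in Celsius: (32.1 - 32) × 5/9 = 0.0556°C.
Linearly onto the Delisle scale: 150 + (0.0556 / 100) × (0 - 150) = 149.9°De.

149.9°De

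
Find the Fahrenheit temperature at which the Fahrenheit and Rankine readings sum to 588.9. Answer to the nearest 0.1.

64.6°F

Let F be the Fahrenheit reading. The Rankine reading is R = 1·F + 459.67.
Require F + R = 588.9: (2)·F + 459.67 = 588.9.
F = (588.9 - 459.67) / (2) = 64.6.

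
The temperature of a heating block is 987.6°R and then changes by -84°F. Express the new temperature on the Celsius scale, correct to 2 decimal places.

228.85°C

Initial temperature in Celsius: (987.6 - 491.67) × 5/9 = 275.5167°C.
The 84°F change is an interval, so only the factor 5/9 applies: -84 × 5/9 = -46.6667°C.
Final Celsius temperature: 275.5167 - 46.6667 = 228.8500°C.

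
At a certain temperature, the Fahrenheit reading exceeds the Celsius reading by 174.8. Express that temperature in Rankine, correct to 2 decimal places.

812.97°R

Let x be the Celsius reading; then the Fahrenheit reading is 1.8·x + 32.
(1.8·x + 32) - x = 174.8  ⇒  (0.8)·x = 142.8  ⇒  x = 178.5000°C.
In Rankine: 178.5000 × 1.8 + 491.67 = 812.97°R.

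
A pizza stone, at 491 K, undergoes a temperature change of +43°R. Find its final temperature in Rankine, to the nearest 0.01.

Initial temperature in Celsius: 491 - 273.15 = 217.8500°C.
The 43°R change is an interval, so only the factor 5/9 applies: +43 × 5/9 = +23.8889°C.
Final Celsius temperature: 217.8500 + 23.8889 = 241.7389°C.
In Rankine: 241.7389 × 1.8 + 491.67 = 926.80°R.

926.80°R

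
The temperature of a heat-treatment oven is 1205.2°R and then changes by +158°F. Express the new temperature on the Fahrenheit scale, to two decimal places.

Initial temperature in Celsius: (1205.2 - 491.67) × 5/9 = 396.4056°C.
The 158°F change is an interval, so only the factor 5/9 applies: +158 × 5/9 = +87.7778°C.
Final Celsius temperature: 396.4056 + 87.7778 = 484.1833°C.
In Fahrenheit: 484.1833 × 1.8 + 32 = 903.53°F.

903.53°F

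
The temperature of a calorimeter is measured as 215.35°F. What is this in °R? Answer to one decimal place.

In Celsius: (215.35 - 32) × 5/9 = 101.8611°C.
In Rankine: 101.8611 × 1.8 + 491.67 = 675.0°R.

675.0°R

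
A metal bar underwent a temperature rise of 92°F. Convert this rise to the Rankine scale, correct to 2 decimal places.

92.00°R

Fahrenheit and Rankine degrees are the same size, so the interval is unchanged: 92.00.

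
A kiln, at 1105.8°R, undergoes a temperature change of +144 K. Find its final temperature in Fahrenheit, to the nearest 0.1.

905.3°F

Initial temperature in Celsius: (1105.8 - 491.67) × 5/9 = 341.1833°C.
The 144 K change is an interval; Kelvin and Celsius degrees are the same size, so ΔC = +144°C.
Final Celsius temperature: 341.1833 + 144.0000 = 485.1833°C.
In Fahrenheit: 485.1833 × 1.8 + 32 = 905.3°F.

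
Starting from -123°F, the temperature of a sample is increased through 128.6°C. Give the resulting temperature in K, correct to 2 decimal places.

Initial temperature in Celsius: (-123 - 32) × 5/9 = -86.1111°C.
Final Celsius temperature: -86.1111 + 128.6000 = 42.4889°C.
In kelvin: 42.4889 + 273.15 = 315.64 K.

315.64 K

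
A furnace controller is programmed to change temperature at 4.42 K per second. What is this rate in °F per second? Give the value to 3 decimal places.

7.956 °F/second

Since only a temperature interval is involved, the additive offset between the scales drops out.
A change of 1 K is a change of 1.8°F, so 4.42 × 1.8 = 7.956.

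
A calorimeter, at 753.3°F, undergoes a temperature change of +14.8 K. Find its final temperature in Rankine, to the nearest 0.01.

1239.61°R

Initial temperature in Celsius: (753.3 - 32) × 5/9 = 400.7222°C.
The 14.8 K change is an interval; Kelvin and Celsius degrees are the same size, so ΔC = +14.8°C.
Final Celsius temperature: 400.7222 + 14.8000 = 415.5222°C.
In Rankine: 415.5222 × 1.8 + 491.67 = 1239.61°R.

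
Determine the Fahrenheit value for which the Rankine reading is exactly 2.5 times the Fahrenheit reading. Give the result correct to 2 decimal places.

306.45°F

Let F be the Fahrenheit reading. The Rankine reading is R = 1·F + 459.67.
Require R = 2.5·F: 1·F + 459.67 = 2.5·F.
(-1.5)·F = -459.67  ⇒  F = 306.45.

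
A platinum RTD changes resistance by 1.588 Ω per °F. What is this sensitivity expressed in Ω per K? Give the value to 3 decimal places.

2.858 Ω per K

The quantity depends on a temperature interval, so only the ratio of degree sizes applies; the offset between the scales is irrelevant.
A change of 1 K is a change of 1.8°F, so per K the value is 1.588 × 1.8 = 2.858.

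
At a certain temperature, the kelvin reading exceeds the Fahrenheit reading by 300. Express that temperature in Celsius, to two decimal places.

-73.56°C

Let x be the Fahrenheit reading; then the kelvin reading is 5/9·x + 255.372.
(5/9·x + 255.372) - x = 300  ⇒  (-4/9)·x = 44.6278  ⇒  x = -100.4125°F.
In Celsius: (-100.4125 - 32) × 5/9 = -73.56°C.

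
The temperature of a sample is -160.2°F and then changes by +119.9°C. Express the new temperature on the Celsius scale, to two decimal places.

13.12°C

Initial temperature in Celsius: (-160.2 - 32) × 5/9 = -106.7778°C.
Final Celsius temperature: -106.7778 + 119.9000 = 13.1222°C.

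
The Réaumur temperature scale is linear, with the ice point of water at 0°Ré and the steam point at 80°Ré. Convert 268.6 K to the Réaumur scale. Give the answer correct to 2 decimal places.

First in Celsius: 268.6 - 273.15 = -4.5500°C.
Linearly onto the Réaumur scale: 0 + (-4.5500 / 100) × (80 - 0) = -3.64°Ré.

-3.64°Ré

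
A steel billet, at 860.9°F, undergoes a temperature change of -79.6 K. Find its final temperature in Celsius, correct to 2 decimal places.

Initial temperature in Celsius: (860.9 - 32) × 5/9 = 460.5000°C.
The 79.6 K change is an interval; Kelvin and Celsius degrees are the same size, so ΔC = -79.6°C.
Final Celsius temperature: 460.5000 - 79.6000 = 380.9000°C.

380.90°C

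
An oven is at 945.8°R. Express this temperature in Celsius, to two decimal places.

252.29°C

In Celsius: (945.8 - 491.67) × 5/9 = 252.2944°C.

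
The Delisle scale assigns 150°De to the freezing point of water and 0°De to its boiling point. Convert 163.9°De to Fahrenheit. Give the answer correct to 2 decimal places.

Linear interpolation between the fixed points: C = (163.9 - 150) × 100 / (0 - 150) = -9.2667°C.
Then -9.2667 × 1.8 + 32 = 15.32°F.

15.32°F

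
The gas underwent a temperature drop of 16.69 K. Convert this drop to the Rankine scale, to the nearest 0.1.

30.0°R

An interval of 1 K corresponds to 1.8°R.
16.69 × 1.8 = 30.0.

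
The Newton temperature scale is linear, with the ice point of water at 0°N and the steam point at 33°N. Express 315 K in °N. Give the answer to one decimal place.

First in Celsius: 315 - 273.15 = 41.8500°C.
Linearly onto the Newton scale: 0 + (41.8500 / 100) × (33 - 0) = 13.8°N.

13.8°N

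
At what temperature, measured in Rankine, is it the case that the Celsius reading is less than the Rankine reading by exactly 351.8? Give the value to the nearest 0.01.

Let R be the Rankine reading. The Celsius reading is C = 5/9·R - 273.15.
Require C - R = -351.8: (-4/9)·R - 273.15 = -351.8.
R = (-351.8 + 273.15) / (-4/9) = 176.96.

176.96°R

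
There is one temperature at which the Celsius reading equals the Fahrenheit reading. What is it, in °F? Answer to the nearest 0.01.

-40.00°F

Let F be the Fahrenheit reading. The Celsius reading is C = 5/9·F - 17.7778.
Set C = F: 5/9·F - 17.7778 = F.
(-4/9)·F = 17.7778  ⇒  F = -40.00.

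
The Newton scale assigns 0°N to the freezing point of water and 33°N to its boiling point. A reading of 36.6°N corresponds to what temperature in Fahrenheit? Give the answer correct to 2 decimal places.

Linear interpolation between the fixed points: C = (36.6 - 0) × 100 / (33 - 0) = 110.9091°C.
Then 110.9091 × 1.8 + 32 = 231.64°F.

231.64°F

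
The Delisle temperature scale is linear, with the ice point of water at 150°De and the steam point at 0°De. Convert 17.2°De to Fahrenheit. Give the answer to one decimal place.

191.4°F

Linear interpolation between the fixed points: C = (17.2 - 150) × 100 / (0 - 150) = 88.5333°C.
Then 88.5333 × 1.8 + 32 = 191.4°F.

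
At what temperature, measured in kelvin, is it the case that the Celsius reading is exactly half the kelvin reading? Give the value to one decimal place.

Let K be the kelvin reading. The Celsius reading is C = 1·K - 273.15.
Require C = 0.5·K: 1·K - 273.15 = 0.5·K.
(0.5)·K = 273.15  ⇒  K = 546.3.

546.3 K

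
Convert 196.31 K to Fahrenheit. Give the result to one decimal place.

In Celsius: 196.31 - 273.15 = -76.8400°C.
In Fahrenheit: -76.8400 × 1.8 + 32 = -106.3°F.

-106.3°F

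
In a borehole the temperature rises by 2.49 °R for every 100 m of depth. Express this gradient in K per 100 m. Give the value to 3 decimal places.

Since only a temperature interval is involved, the additive offset between the scales drops out.
A change of 1°R is a change of 5/9 K, so 2.49 × 5/9 = 1.383.

1.383 K/100 m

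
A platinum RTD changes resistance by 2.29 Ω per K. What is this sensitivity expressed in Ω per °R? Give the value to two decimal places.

The quantity depends on a temperature interval, so only the ratio of degree sizes applies; the offset between the scales is irrelevant.
A change of 1°R is a change of 5/9 K, so per °R the value is 2.29 × 5/9 = 1.27.

1.27 Ω per °R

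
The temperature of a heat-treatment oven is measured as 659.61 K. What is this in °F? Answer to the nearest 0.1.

In Celsius: 659.61 - 273.15 = 386.4600°C.
In Fahrenheit: 386.4600 × 1.8 + 32 = 727.6°F.

727.6°F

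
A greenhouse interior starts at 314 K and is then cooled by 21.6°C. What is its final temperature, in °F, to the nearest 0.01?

Initial temperature in Celsius: 314 - 273.15 = 40.8500°C.
Final Celsius temperature: 40.8500 - 21.6000 = 19.2500°C.
In Fahrenheit: 19.2500 × 1.8 + 32 = 66.65°F.

66.65°F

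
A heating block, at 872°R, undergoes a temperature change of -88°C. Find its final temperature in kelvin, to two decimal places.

396.44 K

Initial temperature in Celsius: (872 - 491.67) × 5/9 = 211.2944°C.
Final Celsius temperature: 211.2944 - 88.0000 = 123.2944°C.
In kelvin: 123.2944 + 273.15 = 396.44 K.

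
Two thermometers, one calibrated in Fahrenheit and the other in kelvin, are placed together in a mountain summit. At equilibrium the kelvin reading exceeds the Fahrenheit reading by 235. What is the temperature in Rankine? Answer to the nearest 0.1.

Let x be the Fahrenheit reading; then the kelvin reading is 5/9·x + 255.372.
(5/9·x + 255.372) - x = 235  ⇒  (-4/9)·x = -20.3722  ⇒  x = 45.8375°F.
In Celsius: (45.8375 - 32) × 5/9 = 7.6875°C.
In Rankine: 7.6875 × 1.8 + 491.67 = 505.5°R.

505.5°R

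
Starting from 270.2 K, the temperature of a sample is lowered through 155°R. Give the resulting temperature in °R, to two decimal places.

Initial temperature in Celsius: 270.2 - 273.15 = -2.9500°C.
The 155°R change is an interval, so only the factor 5/9 applies: -155 × 5/9 = -86.1111°C.
Final Celsius temperature: -2.9500 - 86.1111 = -89.0611°C.
In Rankine: -89.0611 × 1.8 + 491.67 = 331.36°R.

331.36°R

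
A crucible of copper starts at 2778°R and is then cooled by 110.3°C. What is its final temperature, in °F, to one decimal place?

2119.8°F

Initial temperature in Celsius: (2778 - 491.67) × 5/9 = 1270.1833°C.
Final Celsius temperature: 1270.1833 - 110.3000 = 1159.8833°C.
In Fahrenheit: 1159.8833 × 1.8 + 32 = 2119.8°F.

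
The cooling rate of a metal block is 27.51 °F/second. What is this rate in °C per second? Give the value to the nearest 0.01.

Since only a temperature interval is involved, the additive offset between the scales drops out.
A change of 1°F is a change of 5/9°C, so 27.51 × 5/9 = 15.28.

15.28 °C/second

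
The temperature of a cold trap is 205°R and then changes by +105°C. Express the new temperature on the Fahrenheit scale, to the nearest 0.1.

-65.7°F

Initial temperature in Celsius: (205 - 491.67) × 5/9 = -159.2611°C.
Final Celsius temperature: -159.2611 + 105.0000 = -54.2611°C.
In Fahrenheit: -54.2611 × 1.8 + 32 = -65.7°F.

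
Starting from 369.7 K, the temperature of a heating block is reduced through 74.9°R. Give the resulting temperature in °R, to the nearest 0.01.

Initial temperature in Celsius: 369.7 - 273.15 = 96.5500°C.
The 74.9°R change is an interval, so only the factor 5/9 applies: -74.9 × 5/9 = -41.6111°C.
Final Celsius temperature: 96.5500 - 41.6111 = 54.9389°C.
In Rankine: 54.9389 × 1.8 + 491.67 = 590.56°R.

590.56°R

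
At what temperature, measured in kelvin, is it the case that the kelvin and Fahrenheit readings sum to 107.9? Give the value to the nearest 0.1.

202.7 K

Let K be the kelvin reading. The Fahrenheit reading is F = 1.8·K - 459.67.
Require K + F = 107.9: (2.8)·K - 459.67 = 107.9.
K = (107.9 + 459.67) / (2.8) = 202.7.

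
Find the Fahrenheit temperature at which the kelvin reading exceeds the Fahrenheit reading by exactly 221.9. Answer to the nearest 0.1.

Let F be the Fahrenheit reading. The kelvin reading is K = 5/9·F + 255.372.
Require K - F = 221.9: (-4/9)·F + 255.372 = 221.9.
F = (221.9 - 255.372) / (-4/9) = 75.3.

75.3°F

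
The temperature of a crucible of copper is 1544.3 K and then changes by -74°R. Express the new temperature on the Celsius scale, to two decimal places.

Initial temperature in Celsius: 1544.3 - 273.15 = 1271.1500°C.
The 74°R change is an interval, so only the factor 5/9 applies: -74 × 5/9 = -41.1111°C.
Final Celsius temperature: 1271.1500 - 41.1111 = 1230.0389°C.

1230.04°C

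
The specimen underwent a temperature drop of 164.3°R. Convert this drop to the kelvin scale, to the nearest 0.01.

Only the scale ratio 5/9 matters for a change in temperature.
164.3 × 5/9 = 91.28.

91.28 K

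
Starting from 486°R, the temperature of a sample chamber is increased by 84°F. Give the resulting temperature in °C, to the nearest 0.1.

Initial temperature in Celsius: (486 - 491.67) × 5/9 = -3.1500°C.
The 84°F change is an interval, so only the factor 5/9 applies: +84 × 5/9 = +46.6667°C.
Final Celsius temperature: -3.1500 + 46.6667 = 43.5167°C.

43.5°C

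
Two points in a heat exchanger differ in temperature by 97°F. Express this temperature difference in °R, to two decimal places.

97.00°R

Fahrenheit and Rankine degrees are the same size, so the interval is unchanged: 97.00.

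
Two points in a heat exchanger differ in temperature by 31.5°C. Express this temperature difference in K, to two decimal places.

Celsius and kelvin degrees are the same size, so the interval is unchanged: 31.50.

31.50 K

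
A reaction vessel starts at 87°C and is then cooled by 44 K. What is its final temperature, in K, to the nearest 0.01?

316.15 K

The 44 K change is an interval; Kelvin and Celsius degrees are the same size, so ΔC = -44°C.
Final Celsius temperature: 87.0000 - 44.0000 = 43.0000°C.
In kelvin: 43.0000 + 273.15 = 316.15 K.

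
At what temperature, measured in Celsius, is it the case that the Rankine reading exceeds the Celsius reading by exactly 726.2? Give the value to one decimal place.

Let C be the Celsius reading. The Rankine reading is R = 1.8·C + 491.67.
Require R - C = 726.2: (0.8)·C + 491.67 = 726.2.
C = (726.2 - 491.67) / (0.8) = 293.2.

293.2°C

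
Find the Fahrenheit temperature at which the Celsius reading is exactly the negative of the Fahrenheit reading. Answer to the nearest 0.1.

Let F be the Fahrenheit reading. The Celsius reading is C = 5/9·F - 17.7778.
Require C = -1·F: 5/9·F - 17.7778 = -1·F.
(14/9)·F = 17.7778  ⇒  F = 11.4.

11.4°F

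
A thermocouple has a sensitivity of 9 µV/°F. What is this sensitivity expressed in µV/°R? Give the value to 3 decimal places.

9.000 µV/°R

Since only a temperature interval is involved, the additive offset between the scales drops out.
A change of 1°R is a change of 1°F, so per °R the value is 9 × 1 = 9.000.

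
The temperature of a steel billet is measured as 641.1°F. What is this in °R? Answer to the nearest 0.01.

In Celsius: (641.1 - 32) × 5/9 = 338.3889°C.
In Rankine: 338.3889 × 1.8 + 491.67 = 1100.77°R.

1100.77°R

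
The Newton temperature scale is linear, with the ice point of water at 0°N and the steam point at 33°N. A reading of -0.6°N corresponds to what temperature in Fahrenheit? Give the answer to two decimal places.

Linear interpolation between the fixed points: C = (-0.6 - 0) × 100 / (33 - 0) = -1.8182°C.
Then -1.8182 × 1.8 + 32 = 28.73°F.

28.73°F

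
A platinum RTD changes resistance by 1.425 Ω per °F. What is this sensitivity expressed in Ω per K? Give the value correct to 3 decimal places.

Since only a temperature interval is involved, the additive offset between the scales drops out.
A change of 1 K is a change of 1.8°F, so per K the value is 1.425 × 1.8 = 2.565.

2.565 Ω per K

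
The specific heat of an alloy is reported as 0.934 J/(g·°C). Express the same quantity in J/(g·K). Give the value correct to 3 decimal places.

0.934 J/(g·K)

Since only a temperature interval is involved, the additive offset between the scales drops out.
A change of 1 K is a change of 1°C, so per K the value is 0.934 × 1 = 0.934.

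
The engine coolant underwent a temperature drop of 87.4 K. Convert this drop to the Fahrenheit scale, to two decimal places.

157.32°F

An interval of 1 K corresponds to 1.8°F.
87.4 × 1.8 = 157.32.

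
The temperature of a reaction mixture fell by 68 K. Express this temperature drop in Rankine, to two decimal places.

For a temperature interval the offset drops out; only the factor 1.8 applies.
68 × 1.8 = 122.40.

122.40°R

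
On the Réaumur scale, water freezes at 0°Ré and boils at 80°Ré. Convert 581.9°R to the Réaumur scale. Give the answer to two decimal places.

40.10°Ré

First in Celsius: (581.9 - 491.67) × 5/9 = 50.1278°C.
Linearly onto the Réaumur scale: 0 + (50.1278 / 100) × (80 - 0) = 40.10°Ré.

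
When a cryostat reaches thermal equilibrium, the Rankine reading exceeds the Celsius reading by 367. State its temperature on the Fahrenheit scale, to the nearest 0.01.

-248.51°F

Let x be the Rankine reading; then the Celsius reading is 5/9·x - 273.15.
(5/9·x - 273.15) - x = -367  ⇒  (-4/9)·x = -93.85  ⇒  x = 211.1625°R.
In Celsius: (211.1625 - 491.67) × 5/9 = -155.8375°C.
In Fahrenheit: -155.8375 × 1.8 + 32 = -248.51°F.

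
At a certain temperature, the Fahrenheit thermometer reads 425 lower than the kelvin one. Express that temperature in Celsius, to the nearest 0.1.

-229.8°C

Let x be the kelvin reading; then the Fahrenheit reading is 1.8·x - 459.67.
(1.8·x - 459.67) - x = -425  ⇒  (0.8)·x = 34.67  ⇒  x = 43.3375 K.
In Celsius: 43.3375 - 273.15 = -229.8°C.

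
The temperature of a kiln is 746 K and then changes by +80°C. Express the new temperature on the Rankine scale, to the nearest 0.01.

Initial temperature in Celsius: 746 - 273.15 = 472.8500°C.
Final Celsius temperature: 472.8500 + 80.0000 = 552.8500°C.
In Rankine: 552.8500 × 1.8 + 491.67 = 1486.80°R.

1486.80°R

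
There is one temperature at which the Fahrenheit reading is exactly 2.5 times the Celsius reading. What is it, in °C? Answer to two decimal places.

Let C be the Celsius reading. The Fahrenheit reading is F = 1.8·C + 32.
Require F = 2.5·C: 1.8·C + 32 = 2.5·C.
(-0.7)·C = -32  ⇒  C = 45.71.

45.71°C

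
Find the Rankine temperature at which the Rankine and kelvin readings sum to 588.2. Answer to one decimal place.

378.1°R

Let R be the Rankine reading. The kelvin reading is K = 5/9·R.
Require R + K = 588.2: (14/9)·R = 588.2.
R = (588.2) / (14/9) = 378.1.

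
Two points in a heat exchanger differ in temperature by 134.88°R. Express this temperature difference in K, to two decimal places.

An interval of 1°R corresponds to 5/9 K.
134.88 × 5/9 = 74.93.

74.93 K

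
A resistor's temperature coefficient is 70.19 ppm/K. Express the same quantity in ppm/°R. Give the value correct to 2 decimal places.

Since only a temperature interval is involved, the additive offset between the scales drops out.
A change of 1°R is a change of 5/9 K, so per °R the value is 70.19 × 5/9 = 38.99.

38.99 ppm/°R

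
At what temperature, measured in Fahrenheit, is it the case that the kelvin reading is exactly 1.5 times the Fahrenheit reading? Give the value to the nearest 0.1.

270.4°F

Let F be the Fahrenheit reading. The kelvin reading is K = 5/9·F + 255.372.
Require K = 1.5·F: 5/9·F + 255.372 = 1.5·F.
(-17/18)·F = -255.372  ⇒  F = 270.4.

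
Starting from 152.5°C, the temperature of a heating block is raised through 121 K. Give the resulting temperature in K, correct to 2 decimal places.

546.65 K

The 121 K change is an interval; Kelvin and Celsius degrees are the same size, so ΔC = +121°C.
Final Celsius temperature: 152.5000 + 121.0000 = 273.5000°C.
In kelvin: 273.5000 + 273.15 = 546.65 K.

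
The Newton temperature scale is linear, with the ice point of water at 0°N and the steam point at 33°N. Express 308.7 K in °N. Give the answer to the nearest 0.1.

11.7°N

First in Celsius: 308.7 - 273.15 = 35.5500°C.
Linearly onto the Newton scale: 0 + (35.5500 / 100) × (33 - 0) = 11.7°N.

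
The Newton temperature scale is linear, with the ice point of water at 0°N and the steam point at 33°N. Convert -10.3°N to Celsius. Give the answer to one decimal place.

Linear interpolation between the fixed points: C = (-10.3 - 0) × 100 / (33 - 0) = -31.2121°C.

-31.2°C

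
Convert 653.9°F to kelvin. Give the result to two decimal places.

In Celsius: (653.9 - 32) × 5/9 = 345.5000°C.
In kelvin: 345.5000 + 273.15 = 618.65 K.

618.65 K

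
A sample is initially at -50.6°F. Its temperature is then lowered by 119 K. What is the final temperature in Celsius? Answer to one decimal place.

-164.9°C

Initial temperature in Celsius: (-50.6 - 32) × 5/9 = -45.8889°C.
The 119 K change is an interval; Kelvin and Celsius degrees are the same size, so ΔC = -119°C.
Final Celsius temperature: -45.8889 - 119.0000 = -164.8889°C.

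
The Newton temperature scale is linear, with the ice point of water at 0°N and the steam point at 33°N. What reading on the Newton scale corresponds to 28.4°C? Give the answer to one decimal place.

9.4°N

Linearly onto the Newton scale: 0 + (28.4000 / 100) × (33 - 0) = 9.4°N.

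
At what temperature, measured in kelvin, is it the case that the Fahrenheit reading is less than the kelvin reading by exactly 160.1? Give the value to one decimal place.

374.5 K

Let K be the kelvin reading. The Fahrenheit reading is F = 1.8·K - 459.67.
Require F - K = -160.1: (0.8)·K - 459.67 = -160.1.
K = (-160.1 + 459.67) / (0.8) = 374.5.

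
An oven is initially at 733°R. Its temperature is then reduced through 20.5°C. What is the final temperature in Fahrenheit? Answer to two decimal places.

Initial temperature in Celsius: (733 - 491.67) × 5/9 = 134.0722°C.
Final Celsius temperature: 134.0722 - 20.5000 = 113.5722°C.
In Fahrenheit: 113.5722 × 1.8 + 32 = 236.43°F.

236.43°F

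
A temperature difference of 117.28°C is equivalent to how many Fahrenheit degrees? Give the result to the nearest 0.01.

For a temperature interval the offset drops out; only the factor 1.8 applies.
117.28 × 1.8 = 211.10.

211.10°F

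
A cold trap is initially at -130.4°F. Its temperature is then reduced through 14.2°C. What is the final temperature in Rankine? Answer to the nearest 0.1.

303.7°R

Initial temperature in Celsius: (-130.4 - 32) × 5/9 = -90.2222°C.
Final Celsius temperature: -90.2222 - 14.2000 = -104.4222°C.
In Rankine: -104.4222 × 1.8 + 491.67 = 303.7°R.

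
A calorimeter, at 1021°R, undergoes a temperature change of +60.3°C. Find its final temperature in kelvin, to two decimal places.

Initial temperature in Celsius: (1021 - 491.67) × 5/9 = 294.0722°C.
Final Celsius temperature: 294.0722 + 60.3000 = 354.3722°C.
In kelvin: 354.3722 + 273.15 = 627.52 K.

627.52 K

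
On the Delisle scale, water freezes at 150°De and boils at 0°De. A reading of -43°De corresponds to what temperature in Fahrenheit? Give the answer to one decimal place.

263.6°F

Linear interpolation between the fixed points: C = (-43 - 150) × 100 / (0 - 150) = 128.6667°C.
Then 128.6667 × 1.8 + 32 = 263.6°F.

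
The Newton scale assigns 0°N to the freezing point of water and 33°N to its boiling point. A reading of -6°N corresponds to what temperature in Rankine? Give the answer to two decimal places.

458.94°R

Linear interpolation between the fixed points: C = (-6 - 0) × 100 / (33 - 0) = -18.1818°C.
Then -18.1818 × 1.8 + 491.67 = 458.94°R.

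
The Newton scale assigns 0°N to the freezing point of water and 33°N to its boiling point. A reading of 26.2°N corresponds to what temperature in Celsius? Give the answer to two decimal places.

Linear interpolation between the fixed points: C = (26.2 - 0) × 100 / (33 - 0) = 79.3939°C.

79.39°C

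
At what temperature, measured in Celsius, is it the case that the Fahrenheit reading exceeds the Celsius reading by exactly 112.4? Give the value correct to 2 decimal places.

Let C be the Celsius reading. The Fahrenheit reading is F = 1.8·C + 32.
Require F - C = 112.4: (0.8)·C + 32 = 112.4.
C = (112.4 - 32) / (0.8) = 100.50.

100.50°C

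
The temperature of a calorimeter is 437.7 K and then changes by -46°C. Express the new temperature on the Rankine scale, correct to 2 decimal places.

Initial temperature in Celsius: 437.7 - 273.15 = 164.5500°C.
Final Celsius temperature: 164.5500 - 46.0000 = 118.5500°C.
In Rankine: 118.5500 × 1.8 + 491.67 = 705.06°R.

705.06°R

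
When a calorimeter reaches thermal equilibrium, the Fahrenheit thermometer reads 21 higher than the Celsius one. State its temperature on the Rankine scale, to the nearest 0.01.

466.92°R

Let x be the Celsius reading; then the Fahrenheit reading is 1.8·x + 32.
(1.8·x + 32) - x = 21  ⇒  (0.8)·x = -11  ⇒  x = -13.7500°C.
In Rankine: -13.7500 × 1.8 + 491.67 = 466.92°R.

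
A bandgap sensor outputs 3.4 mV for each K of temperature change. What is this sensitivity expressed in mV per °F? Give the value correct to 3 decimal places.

Since only a temperature interval is involved, the additive offset between the scales drops out.
A change of 1°F is a change of 5/9 K, so per °F the value is 3.4 × 5/9 = 1.889.

1.889 mV per °F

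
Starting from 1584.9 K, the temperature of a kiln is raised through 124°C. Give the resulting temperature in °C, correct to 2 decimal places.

1435.75°C

Initial temperature in Celsius: 1584.9 - 273.15 = 1311.7500°C.
Final Celsius temperature: 1311.7500 + 124.0000 = 1435.7500°C.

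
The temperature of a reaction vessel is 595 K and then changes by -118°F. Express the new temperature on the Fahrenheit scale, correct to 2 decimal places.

493.33°F

Initial temperature in Celsius: 595 - 273.15 = 321.8500°C.
The 118°F change is an interval, so only the factor 5/9 applies: -118 × 5/9 = -65.5556°C.
Final Celsius temperature: 321.8500 - 65.5556 = 256.2944°C.
In Fahrenheit: 256.2944 × 1.8 + 32 = 493.33°F.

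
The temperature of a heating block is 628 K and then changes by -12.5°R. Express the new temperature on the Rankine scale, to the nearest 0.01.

1117.90°R

Initial temperature in Celsius: 628 - 273.15 = 354.8500°C.
The 12.5°R change is an interval, so only the factor 5/9 applies: -12.5 × 5/9 = -6.9444°C.
Final Celsius temperature: 354.8500 - 6.9444 = 347.9056°C.
In Rankine: 347.9056 × 1.8 + 491.67 = 1117.90°R.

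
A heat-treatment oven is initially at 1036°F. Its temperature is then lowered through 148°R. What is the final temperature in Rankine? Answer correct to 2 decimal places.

Initial temperature in Celsius: (1036 - 32) × 5/9 = 557.7778°C.
The 148°R change is an interval, so only the factor 5/9 applies: -148 × 5/9 = -82.2222°C.
Final Celsius temperature: 557.7778 - 82.2222 = 475.5556°C.
In Rankine: 475.5556 × 1.8 + 491.67 = 1347.67°R.

1347.67°R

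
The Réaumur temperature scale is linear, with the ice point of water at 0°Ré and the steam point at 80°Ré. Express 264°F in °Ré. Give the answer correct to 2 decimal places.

First in Celsius: (264 - 32) × 5/9 = 128.8889°C.
Linearly onto the Réaumur scale: 0 + (128.8889 / 100) × (80 - 0) = 103.11°Ré.

103.11°Ré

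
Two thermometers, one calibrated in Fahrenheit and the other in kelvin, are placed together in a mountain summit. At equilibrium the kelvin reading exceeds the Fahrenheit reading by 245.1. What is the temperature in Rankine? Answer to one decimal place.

Let x be the Fahrenheit reading; then the kelvin reading is 5/9·x + 255.372.
(5/9·x + 255.372) - x = 245.1  ⇒  (-4/9)·x = -10.2722  ⇒  x = 23.1125°F.
In Celsius: (23.1125 - 32) × 5/9 = -4.9375°C.
In Rankine: -4.9375 × 1.8 + 491.67 = 482.8°R.

482.8°R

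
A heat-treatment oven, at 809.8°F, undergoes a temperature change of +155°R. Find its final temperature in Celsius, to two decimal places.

518.22°C

Initial temperature in Celsius: (809.8 - 32) × 5/9 = 432.1111°C.
The 155°R change is an interval, so only the factor 5/9 applies: +155 × 5/9 = +86.1111°C.
Final Celsius temperature: 432.1111 + 86.1111 = 518.2222°C.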